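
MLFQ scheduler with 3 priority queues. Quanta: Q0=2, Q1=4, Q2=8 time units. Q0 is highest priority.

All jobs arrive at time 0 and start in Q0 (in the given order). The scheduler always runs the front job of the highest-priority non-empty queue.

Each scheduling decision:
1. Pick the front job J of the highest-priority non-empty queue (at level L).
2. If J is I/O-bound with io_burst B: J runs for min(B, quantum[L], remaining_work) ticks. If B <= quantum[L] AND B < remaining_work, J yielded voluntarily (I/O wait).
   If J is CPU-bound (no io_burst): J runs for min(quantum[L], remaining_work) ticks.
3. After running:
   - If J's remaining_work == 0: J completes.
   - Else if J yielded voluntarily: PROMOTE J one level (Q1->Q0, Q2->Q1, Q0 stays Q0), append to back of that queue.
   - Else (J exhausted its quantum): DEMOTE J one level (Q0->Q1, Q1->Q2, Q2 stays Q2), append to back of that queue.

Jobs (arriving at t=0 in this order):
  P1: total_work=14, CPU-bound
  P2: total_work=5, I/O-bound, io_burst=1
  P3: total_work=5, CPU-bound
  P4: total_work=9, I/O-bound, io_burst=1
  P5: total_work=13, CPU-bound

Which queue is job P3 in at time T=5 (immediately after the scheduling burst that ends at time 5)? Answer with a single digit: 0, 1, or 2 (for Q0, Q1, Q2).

Answer: 1

Derivation:
t=0-2: P1@Q0 runs 2, rem=12, quantum used, demote→Q1. Q0=[P2,P3,P4,P5] Q1=[P1] Q2=[]
t=2-3: P2@Q0 runs 1, rem=4, I/O yield, promote→Q0. Q0=[P3,P4,P5,P2] Q1=[P1] Q2=[]
t=3-5: P3@Q0 runs 2, rem=3, quantum used, demote→Q1. Q0=[P4,P5,P2] Q1=[P1,P3] Q2=[]
t=5-6: P4@Q0 runs 1, rem=8, I/O yield, promote→Q0. Q0=[P5,P2,P4] Q1=[P1,P3] Q2=[]
t=6-8: P5@Q0 runs 2, rem=11, quantum used, demote→Q1. Q0=[P2,P4] Q1=[P1,P3,P5] Q2=[]
t=8-9: P2@Q0 runs 1, rem=3, I/O yield, promote→Q0. Q0=[P4,P2] Q1=[P1,P3,P5] Q2=[]
t=9-10: P4@Q0 runs 1, rem=7, I/O yield, promote→Q0. Q0=[P2,P4] Q1=[P1,P3,P5] Q2=[]
t=10-11: P2@Q0 runs 1, rem=2, I/O yield, promote→Q0. Q0=[P4,P2] Q1=[P1,P3,P5] Q2=[]
t=11-12: P4@Q0 runs 1, rem=6, I/O yield, promote→Q0. Q0=[P2,P4] Q1=[P1,P3,P5] Q2=[]
t=12-13: P2@Q0 runs 1, rem=1, I/O yield, promote→Q0. Q0=[P4,P2] Q1=[P1,P3,P5] Q2=[]
t=13-14: P4@Q0 runs 1, rem=5, I/O yield, promote→Q0. Q0=[P2,P4] Q1=[P1,P3,P5] Q2=[]
t=14-15: P2@Q0 runs 1, rem=0, completes. Q0=[P4] Q1=[P1,P3,P5] Q2=[]
t=15-16: P4@Q0 runs 1, rem=4, I/O yield, promote→Q0. Q0=[P4] Q1=[P1,P3,P5] Q2=[]
t=16-17: P4@Q0 runs 1, rem=3, I/O yield, promote→Q0. Q0=[P4] Q1=[P1,P3,P5] Q2=[]
t=17-18: P4@Q0 runs 1, rem=2, I/O yield, promote→Q0. Q0=[P4] Q1=[P1,P3,P5] Q2=[]
t=18-19: P4@Q0 runs 1, rem=1, I/O yield, promote→Q0. Q0=[P4] Q1=[P1,P3,P5] Q2=[]
t=19-20: P4@Q0 runs 1, rem=0, completes. Q0=[] Q1=[P1,P3,P5] Q2=[]
t=20-24: P1@Q1 runs 4, rem=8, quantum used, demote→Q2. Q0=[] Q1=[P3,P5] Q2=[P1]
t=24-27: P3@Q1 runs 3, rem=0, completes. Q0=[] Q1=[P5] Q2=[P1]
t=27-31: P5@Q1 runs 4, rem=7, quantum used, demote→Q2. Q0=[] Q1=[] Q2=[P1,P5]
t=31-39: P1@Q2 runs 8, rem=0, completes. Q0=[] Q1=[] Q2=[P5]
t=39-46: P5@Q2 runs 7, rem=0, completes. Q0=[] Q1=[] Q2=[]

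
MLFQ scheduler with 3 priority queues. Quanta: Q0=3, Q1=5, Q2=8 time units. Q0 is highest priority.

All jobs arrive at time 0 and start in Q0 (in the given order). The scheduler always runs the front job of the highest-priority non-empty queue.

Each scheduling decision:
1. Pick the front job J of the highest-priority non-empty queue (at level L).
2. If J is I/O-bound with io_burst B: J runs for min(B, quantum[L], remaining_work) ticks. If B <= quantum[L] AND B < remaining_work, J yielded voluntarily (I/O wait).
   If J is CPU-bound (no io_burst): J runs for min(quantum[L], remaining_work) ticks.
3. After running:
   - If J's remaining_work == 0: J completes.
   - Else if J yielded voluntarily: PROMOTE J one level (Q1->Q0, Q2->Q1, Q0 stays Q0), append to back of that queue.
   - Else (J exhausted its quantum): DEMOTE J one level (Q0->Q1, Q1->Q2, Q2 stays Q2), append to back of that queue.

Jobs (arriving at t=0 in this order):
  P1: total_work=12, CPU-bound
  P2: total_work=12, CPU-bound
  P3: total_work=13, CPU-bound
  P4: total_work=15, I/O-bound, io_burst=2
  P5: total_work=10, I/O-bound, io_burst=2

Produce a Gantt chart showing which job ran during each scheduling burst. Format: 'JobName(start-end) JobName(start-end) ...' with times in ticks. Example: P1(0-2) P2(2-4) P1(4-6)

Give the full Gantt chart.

Answer: P1(0-3) P2(3-6) P3(6-9) P4(9-11) P5(11-13) P4(13-15) P5(15-17) P4(17-19) P5(19-21) P4(21-23) P5(23-25) P4(25-27) P5(27-29) P4(29-31) P4(31-33) P4(33-34) P1(34-39) P2(39-44) P3(44-49) P1(49-53) P2(53-57) P3(57-62)

Derivation:
t=0-3: P1@Q0 runs 3, rem=9, quantum used, demote→Q1. Q0=[P2,P3,P4,P5] Q1=[P1] Q2=[]
t=3-6: P2@Q0 runs 3, rem=9, quantum used, demote→Q1. Q0=[P3,P4,P5] Q1=[P1,P2] Q2=[]
t=6-9: P3@Q0 runs 3, rem=10, quantum used, demote→Q1. Q0=[P4,P5] Q1=[P1,P2,P3] Q2=[]
t=9-11: P4@Q0 runs 2, rem=13, I/O yield, promote→Q0. Q0=[P5,P4] Q1=[P1,P2,P3] Q2=[]
t=11-13: P5@Q0 runs 2, rem=8, I/O yield, promote→Q0. Q0=[P4,P5] Q1=[P1,P2,P3] Q2=[]
t=13-15: P4@Q0 runs 2, rem=11, I/O yield, promote→Q0. Q0=[P5,P4] Q1=[P1,P2,P3] Q2=[]
t=15-17: P5@Q0 runs 2, rem=6, I/O yield, promote→Q0. Q0=[P4,P5] Q1=[P1,P2,P3] Q2=[]
t=17-19: P4@Q0 runs 2, rem=9, I/O yield, promote→Q0. Q0=[P5,P4] Q1=[P1,P2,P3] Q2=[]
t=19-21: P5@Q0 runs 2, rem=4, I/O yield, promote→Q0. Q0=[P4,P5] Q1=[P1,P2,P3] Q2=[]
t=21-23: P4@Q0 runs 2, rem=7, I/O yield, promote→Q0. Q0=[P5,P4] Q1=[P1,P2,P3] Q2=[]
t=23-25: P5@Q0 runs 2, rem=2, I/O yield, promote→Q0. Q0=[P4,P5] Q1=[P1,P2,P3] Q2=[]
t=25-27: P4@Q0 runs 2, rem=5, I/O yield, promote→Q0. Q0=[P5,P4] Q1=[P1,P2,P3] Q2=[]
t=27-29: P5@Q0 runs 2, rem=0, completes. Q0=[P4] Q1=[P1,P2,P3] Q2=[]
t=29-31: P4@Q0 runs 2, rem=3, I/O yield, promote→Q0. Q0=[P4] Q1=[P1,P2,P3] Q2=[]
t=31-33: P4@Q0 runs 2, rem=1, I/O yield, promote→Q0. Q0=[P4] Q1=[P1,P2,P3] Q2=[]
t=33-34: P4@Q0 runs 1, rem=0, completes. Q0=[] Q1=[P1,P2,P3] Q2=[]
t=34-39: P1@Q1 runs 5, rem=4, quantum used, demote→Q2. Q0=[] Q1=[P2,P3] Q2=[P1]
t=39-44: P2@Q1 runs 5, rem=4, quantum used, demote→Q2. Q0=[] Q1=[P3] Q2=[P1,P2]
t=44-49: P3@Q1 runs 5, rem=5, quantum used, demote→Q2. Q0=[] Q1=[] Q2=[P1,P2,P3]
t=49-53: P1@Q2 runs 4, rem=0, completes. Q0=[] Q1=[] Q2=[P2,P3]
t=53-57: P2@Q2 runs 4, rem=0, completes. Q0=[] Q1=[] Q2=[P3]
t=57-62: P3@Q2 runs 5, rem=0, completes. Q0=[] Q1=[] Q2=[]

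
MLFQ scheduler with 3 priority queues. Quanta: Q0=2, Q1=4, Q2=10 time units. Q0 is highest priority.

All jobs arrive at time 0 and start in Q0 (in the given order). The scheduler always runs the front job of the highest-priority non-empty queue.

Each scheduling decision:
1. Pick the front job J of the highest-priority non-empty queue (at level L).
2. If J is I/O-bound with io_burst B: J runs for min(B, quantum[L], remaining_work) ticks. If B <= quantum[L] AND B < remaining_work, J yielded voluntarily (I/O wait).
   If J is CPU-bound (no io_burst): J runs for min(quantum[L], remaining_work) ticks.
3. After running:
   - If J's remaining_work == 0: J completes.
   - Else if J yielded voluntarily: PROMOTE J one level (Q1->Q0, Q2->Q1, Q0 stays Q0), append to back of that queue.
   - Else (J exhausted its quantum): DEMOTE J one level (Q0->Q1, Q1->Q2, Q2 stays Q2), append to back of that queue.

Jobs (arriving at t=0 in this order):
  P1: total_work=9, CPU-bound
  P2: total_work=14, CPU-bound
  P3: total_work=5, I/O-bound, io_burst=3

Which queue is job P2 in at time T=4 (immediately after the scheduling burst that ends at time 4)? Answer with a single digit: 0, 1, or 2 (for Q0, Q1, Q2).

t=0-2: P1@Q0 runs 2, rem=7, quantum used, demote→Q1. Q0=[P2,P3] Q1=[P1] Q2=[]
t=2-4: P2@Q0 runs 2, rem=12, quantum used, demote→Q1. Q0=[P3] Q1=[P1,P2] Q2=[]
t=4-6: P3@Q0 runs 2, rem=3, quantum used, demote→Q1. Q0=[] Q1=[P1,P2,P3] Q2=[]
t=6-10: P1@Q1 runs 4, rem=3, quantum used, demote→Q2. Q0=[] Q1=[P2,P3] Q2=[P1]
t=10-14: P2@Q1 runs 4, rem=8, quantum used, demote→Q2. Q0=[] Q1=[P3] Q2=[P1,P2]
t=14-17: P3@Q1 runs 3, rem=0, completes. Q0=[] Q1=[] Q2=[P1,P2]
t=17-20: P1@Q2 runs 3, rem=0, completes. Q0=[] Q1=[] Q2=[P2]
t=20-28: P2@Q2 runs 8, rem=0, completes. Q0=[] Q1=[] Q2=[]

Answer: 1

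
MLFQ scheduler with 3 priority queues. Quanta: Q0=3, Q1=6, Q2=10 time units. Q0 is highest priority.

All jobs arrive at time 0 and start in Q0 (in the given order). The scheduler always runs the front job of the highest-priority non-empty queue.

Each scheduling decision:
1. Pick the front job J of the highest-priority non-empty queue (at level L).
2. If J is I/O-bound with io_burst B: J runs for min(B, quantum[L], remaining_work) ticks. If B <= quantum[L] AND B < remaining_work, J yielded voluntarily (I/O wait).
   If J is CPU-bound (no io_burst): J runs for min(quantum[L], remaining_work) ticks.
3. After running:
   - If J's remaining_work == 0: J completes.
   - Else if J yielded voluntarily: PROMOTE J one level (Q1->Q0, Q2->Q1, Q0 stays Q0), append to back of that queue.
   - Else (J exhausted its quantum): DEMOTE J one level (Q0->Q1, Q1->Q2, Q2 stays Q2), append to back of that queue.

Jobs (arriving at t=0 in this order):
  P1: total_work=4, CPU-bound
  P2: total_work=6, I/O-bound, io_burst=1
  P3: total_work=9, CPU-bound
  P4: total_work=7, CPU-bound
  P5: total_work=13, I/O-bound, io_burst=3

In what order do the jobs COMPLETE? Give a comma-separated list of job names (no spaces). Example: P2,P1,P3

Answer: P5,P2,P1,P3,P4

Derivation:
t=0-3: P1@Q0 runs 3, rem=1, quantum used, demote→Q1. Q0=[P2,P3,P4,P5] Q1=[P1] Q2=[]
t=3-4: P2@Q0 runs 1, rem=5, I/O yield, promote→Q0. Q0=[P3,P4,P5,P2] Q1=[P1] Q2=[]
t=4-7: P3@Q0 runs 3, rem=6, quantum used, demote→Q1. Q0=[P4,P5,P2] Q1=[P1,P3] Q2=[]
t=7-10: P4@Q0 runs 3, rem=4, quantum used, demote→Q1. Q0=[P5,P2] Q1=[P1,P3,P4] Q2=[]
t=10-13: P5@Q0 runs 3, rem=10, I/O yield, promote→Q0. Q0=[P2,P5] Q1=[P1,P3,P4] Q2=[]
t=13-14: P2@Q0 runs 1, rem=4, I/O yield, promote→Q0. Q0=[P5,P2] Q1=[P1,P3,P4] Q2=[]
t=14-17: P5@Q0 runs 3, rem=7, I/O yield, promote→Q0. Q0=[P2,P5] Q1=[P1,P3,P4] Q2=[]
t=17-18: P2@Q0 runs 1, rem=3, I/O yield, promote→Q0. Q0=[P5,P2] Q1=[P1,P3,P4] Q2=[]
t=18-21: P5@Q0 runs 3, rem=4, I/O yield, promote→Q0. Q0=[P2,P5] Q1=[P1,P3,P4] Q2=[]
t=21-22: P2@Q0 runs 1, rem=2, I/O yield, promote→Q0. Q0=[P5,P2] Q1=[P1,P3,P4] Q2=[]
t=22-25: P5@Q0 runs 3, rem=1, I/O yield, promote→Q0. Q0=[P2,P5] Q1=[P1,P3,P4] Q2=[]
t=25-26: P2@Q0 runs 1, rem=1, I/O yield, promote→Q0. Q0=[P5,P2] Q1=[P1,P3,P4] Q2=[]
t=26-27: P5@Q0 runs 1, rem=0, completes. Q0=[P2] Q1=[P1,P3,P4] Q2=[]
t=27-28: P2@Q0 runs 1, rem=0, completes. Q0=[] Q1=[P1,P3,P4] Q2=[]
t=28-29: P1@Q1 runs 1, rem=0, completes. Q0=[] Q1=[P3,P4] Q2=[]
t=29-35: P3@Q1 runs 6, rem=0, completes. Q0=[] Q1=[P4] Q2=[]
t=35-39: P4@Q1 runs 4, rem=0, completes. Q0=[] Q1=[] Q2=[]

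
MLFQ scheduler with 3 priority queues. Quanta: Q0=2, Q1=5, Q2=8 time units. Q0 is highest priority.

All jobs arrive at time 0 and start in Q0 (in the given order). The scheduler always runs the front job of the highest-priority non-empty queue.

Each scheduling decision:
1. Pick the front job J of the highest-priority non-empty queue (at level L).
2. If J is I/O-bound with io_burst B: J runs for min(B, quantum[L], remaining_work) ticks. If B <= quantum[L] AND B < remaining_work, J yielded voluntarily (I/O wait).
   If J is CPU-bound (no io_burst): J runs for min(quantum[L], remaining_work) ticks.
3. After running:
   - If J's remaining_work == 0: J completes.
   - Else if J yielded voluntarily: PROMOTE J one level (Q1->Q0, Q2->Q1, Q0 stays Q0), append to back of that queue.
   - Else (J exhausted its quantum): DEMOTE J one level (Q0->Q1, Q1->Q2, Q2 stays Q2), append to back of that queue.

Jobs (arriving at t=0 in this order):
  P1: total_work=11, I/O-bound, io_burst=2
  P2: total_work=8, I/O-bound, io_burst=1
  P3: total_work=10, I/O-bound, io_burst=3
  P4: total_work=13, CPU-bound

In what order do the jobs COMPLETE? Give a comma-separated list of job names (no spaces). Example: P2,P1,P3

t=0-2: P1@Q0 runs 2, rem=9, I/O yield, promote→Q0. Q0=[P2,P3,P4,P1] Q1=[] Q2=[]
t=2-3: P2@Q0 runs 1, rem=7, I/O yield, promote→Q0. Q0=[P3,P4,P1,P2] Q1=[] Q2=[]
t=3-5: P3@Q0 runs 2, rem=8, quantum used, demote→Q1. Q0=[P4,P1,P2] Q1=[P3] Q2=[]
t=5-7: P4@Q0 runs 2, rem=11, quantum used, demote→Q1. Q0=[P1,P2] Q1=[P3,P4] Q2=[]
t=7-9: P1@Q0 runs 2, rem=7, I/O yield, promote→Q0. Q0=[P2,P1] Q1=[P3,P4] Q2=[]
t=9-10: P2@Q0 runs 1, rem=6, I/O yield, promote→Q0. Q0=[P1,P2] Q1=[P3,P4] Q2=[]
t=10-12: P1@Q0 runs 2, rem=5, I/O yield, promote→Q0. Q0=[P2,P1] Q1=[P3,P4] Q2=[]
t=12-13: P2@Q0 runs 1, rem=5, I/O yield, promote→Q0. Q0=[P1,P2] Q1=[P3,P4] Q2=[]
t=13-15: P1@Q0 runs 2, rem=3, I/O yield, promote→Q0. Q0=[P2,P1] Q1=[P3,P4] Q2=[]
t=15-16: P2@Q0 runs 1, rem=4, I/O yield, promote→Q0. Q0=[P1,P2] Q1=[P3,P4] Q2=[]
t=16-18: P1@Q0 runs 2, rem=1, I/O yield, promote→Q0. Q0=[P2,P1] Q1=[P3,P4] Q2=[]
t=18-19: P2@Q0 runs 1, rem=3, I/O yield, promote→Q0. Q0=[P1,P2] Q1=[P3,P4] Q2=[]
t=19-20: P1@Q0 runs 1, rem=0, completes. Q0=[P2] Q1=[P3,P4] Q2=[]
t=20-21: P2@Q0 runs 1, rem=2, I/O yield, promote→Q0. Q0=[P2] Q1=[P3,P4] Q2=[]
t=21-22: P2@Q0 runs 1, rem=1, I/O yield, promote→Q0. Q0=[P2] Q1=[P3,P4] Q2=[]
t=22-23: P2@Q0 runs 1, rem=0, completes. Q0=[] Q1=[P3,P4] Q2=[]
t=23-26: P3@Q1 runs 3, rem=5, I/O yield, promote→Q0. Q0=[P3] Q1=[P4] Q2=[]
t=26-28: P3@Q0 runs 2, rem=3, quantum used, demote→Q1. Q0=[] Q1=[P4,P3] Q2=[]
t=28-33: P4@Q1 runs 5, rem=6, quantum used, demote→Q2. Q0=[] Q1=[P3] Q2=[P4]
t=33-36: P3@Q1 runs 3, rem=0, completes. Q0=[] Q1=[] Q2=[P4]
t=36-42: P4@Q2 runs 6, rem=0, completes. Q0=[] Q1=[] Q2=[]

Answer: P1,P2,P3,P4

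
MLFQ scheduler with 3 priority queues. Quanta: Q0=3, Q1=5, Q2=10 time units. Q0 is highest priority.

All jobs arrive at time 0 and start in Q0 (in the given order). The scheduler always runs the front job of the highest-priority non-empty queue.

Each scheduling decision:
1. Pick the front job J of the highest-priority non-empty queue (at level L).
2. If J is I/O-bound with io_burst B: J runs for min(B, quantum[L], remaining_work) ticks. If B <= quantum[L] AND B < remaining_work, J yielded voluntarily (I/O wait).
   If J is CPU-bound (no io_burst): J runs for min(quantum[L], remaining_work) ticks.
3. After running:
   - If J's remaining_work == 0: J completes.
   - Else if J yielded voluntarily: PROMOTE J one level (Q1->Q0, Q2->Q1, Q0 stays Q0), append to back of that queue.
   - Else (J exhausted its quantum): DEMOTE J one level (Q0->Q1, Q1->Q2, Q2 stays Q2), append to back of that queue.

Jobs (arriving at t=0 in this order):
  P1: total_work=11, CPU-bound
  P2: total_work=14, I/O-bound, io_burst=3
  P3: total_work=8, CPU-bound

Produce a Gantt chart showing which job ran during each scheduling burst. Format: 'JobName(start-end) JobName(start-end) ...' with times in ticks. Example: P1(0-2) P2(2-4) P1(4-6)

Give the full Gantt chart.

t=0-3: P1@Q0 runs 3, rem=8, quantum used, demote→Q1. Q0=[P2,P3] Q1=[P1] Q2=[]
t=3-6: P2@Q0 runs 3, rem=11, I/O yield, promote→Q0. Q0=[P3,P2] Q1=[P1] Q2=[]
t=6-9: P3@Q0 runs 3, rem=5, quantum used, demote→Q1. Q0=[P2] Q1=[P1,P3] Q2=[]
t=9-12: P2@Q0 runs 3, rem=8, I/O yield, promote→Q0. Q0=[P2] Q1=[P1,P3] Q2=[]
t=12-15: P2@Q0 runs 3, rem=5, I/O yield, promote→Q0. Q0=[P2] Q1=[P1,P3] Q2=[]
t=15-18: P2@Q0 runs 3, rem=2, I/O yield, promote→Q0. Q0=[P2] Q1=[P1,P3] Q2=[]
t=18-20: P2@Q0 runs 2, rem=0, completes. Q0=[] Q1=[P1,P3] Q2=[]
t=20-25: P1@Q1 runs 5, rem=3, quantum used, demote→Q2. Q0=[] Q1=[P3] Q2=[P1]
t=25-30: P3@Q1 runs 5, rem=0, completes. Q0=[] Q1=[] Q2=[P1]
t=30-33: P1@Q2 runs 3, rem=0, completes. Q0=[] Q1=[] Q2=[]

Answer: P1(0-3) P2(3-6) P3(6-9) P2(9-12) P2(12-15) P2(15-18) P2(18-20) P1(20-25) P3(25-30) P1(30-33)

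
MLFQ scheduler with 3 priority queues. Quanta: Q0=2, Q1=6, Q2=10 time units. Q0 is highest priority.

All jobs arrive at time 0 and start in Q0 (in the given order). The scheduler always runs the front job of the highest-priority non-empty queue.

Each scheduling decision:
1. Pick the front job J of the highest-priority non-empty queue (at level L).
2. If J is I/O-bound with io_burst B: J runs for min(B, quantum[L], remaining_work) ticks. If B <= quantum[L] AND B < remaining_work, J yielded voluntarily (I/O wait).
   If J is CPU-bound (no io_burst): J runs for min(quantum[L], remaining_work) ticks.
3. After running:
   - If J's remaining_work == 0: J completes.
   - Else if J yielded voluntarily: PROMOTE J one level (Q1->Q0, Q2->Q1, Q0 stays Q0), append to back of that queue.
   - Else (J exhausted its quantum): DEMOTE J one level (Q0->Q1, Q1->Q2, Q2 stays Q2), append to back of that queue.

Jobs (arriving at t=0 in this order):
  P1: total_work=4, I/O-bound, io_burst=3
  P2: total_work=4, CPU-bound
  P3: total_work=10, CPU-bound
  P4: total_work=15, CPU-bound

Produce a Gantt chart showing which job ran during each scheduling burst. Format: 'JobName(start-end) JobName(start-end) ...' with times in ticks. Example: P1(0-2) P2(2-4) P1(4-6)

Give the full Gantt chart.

Answer: P1(0-2) P2(2-4) P3(4-6) P4(6-8) P1(8-10) P2(10-12) P3(12-18) P4(18-24) P3(24-26) P4(26-33)

Derivation:
t=0-2: P1@Q0 runs 2, rem=2, quantum used, demote→Q1. Q0=[P2,P3,P4] Q1=[P1] Q2=[]
t=2-4: P2@Q0 runs 2, rem=2, quantum used, demote→Q1. Q0=[P3,P4] Q1=[P1,P2] Q2=[]
t=4-6: P3@Q0 runs 2, rem=8, quantum used, demote→Q1. Q0=[P4] Q1=[P1,P2,P3] Q2=[]
t=6-8: P4@Q0 runs 2, rem=13, quantum used, demote→Q1. Q0=[] Q1=[P1,P2,P3,P4] Q2=[]
t=8-10: P1@Q1 runs 2, rem=0, completes. Q0=[] Q1=[P2,P3,P4] Q2=[]
t=10-12: P2@Q1 runs 2, rem=0, completes. Q0=[] Q1=[P3,P4] Q2=[]
t=12-18: P3@Q1 runs 6, rem=2, quantum used, demote→Q2. Q0=[] Q1=[P4] Q2=[P3]
t=18-24: P4@Q1 runs 6, rem=7, quantum used, demote→Q2. Q0=[] Q1=[] Q2=[P3,P4]
t=24-26: P3@Q2 runs 2, rem=0, completes. Q0=[] Q1=[] Q2=[P4]
t=26-33: P4@Q2 runs 7, rem=0, completes. Q0=[] Q1=[] Q2=[]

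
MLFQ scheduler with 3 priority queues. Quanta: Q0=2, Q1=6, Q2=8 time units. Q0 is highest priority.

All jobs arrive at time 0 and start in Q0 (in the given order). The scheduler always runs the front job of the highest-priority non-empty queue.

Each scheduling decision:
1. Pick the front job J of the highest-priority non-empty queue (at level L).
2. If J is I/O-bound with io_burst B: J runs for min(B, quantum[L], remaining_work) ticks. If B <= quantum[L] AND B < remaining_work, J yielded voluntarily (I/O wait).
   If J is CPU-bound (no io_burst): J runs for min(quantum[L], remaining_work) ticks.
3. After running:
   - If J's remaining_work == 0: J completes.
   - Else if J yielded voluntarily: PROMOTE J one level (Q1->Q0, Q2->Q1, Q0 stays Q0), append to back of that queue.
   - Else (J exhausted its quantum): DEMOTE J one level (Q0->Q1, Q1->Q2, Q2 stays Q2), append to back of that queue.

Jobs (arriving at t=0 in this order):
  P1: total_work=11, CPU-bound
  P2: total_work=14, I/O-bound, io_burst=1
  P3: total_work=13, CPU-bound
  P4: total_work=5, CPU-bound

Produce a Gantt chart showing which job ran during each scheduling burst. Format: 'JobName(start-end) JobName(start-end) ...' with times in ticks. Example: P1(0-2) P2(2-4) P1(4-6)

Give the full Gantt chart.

Answer: P1(0-2) P2(2-3) P3(3-5) P4(5-7) P2(7-8) P2(8-9) P2(9-10) P2(10-11) P2(11-12) P2(12-13) P2(13-14) P2(14-15) P2(15-16) P2(16-17) P2(17-18) P2(18-19) P2(19-20) P1(20-26) P3(26-32) P4(32-35) P1(35-38) P3(38-43)

Derivation:
t=0-2: P1@Q0 runs 2, rem=9, quantum used, demote→Q1. Q0=[P2,P3,P4] Q1=[P1] Q2=[]
t=2-3: P2@Q0 runs 1, rem=13, I/O yield, promote→Q0. Q0=[P3,P4,P2] Q1=[P1] Q2=[]
t=3-5: P3@Q0 runs 2, rem=11, quantum used, demote→Q1. Q0=[P4,P2] Q1=[P1,P3] Q2=[]
t=5-7: P4@Q0 runs 2, rem=3, quantum used, demote→Q1. Q0=[P2] Q1=[P1,P3,P4] Q2=[]
t=7-8: P2@Q0 runs 1, rem=12, I/O yield, promote→Q0. Q0=[P2] Q1=[P1,P3,P4] Q2=[]
t=8-9: P2@Q0 runs 1, rem=11, I/O yield, promote→Q0. Q0=[P2] Q1=[P1,P3,P4] Q2=[]
t=9-10: P2@Q0 runs 1, rem=10, I/O yield, promote→Q0. Q0=[P2] Q1=[P1,P3,P4] Q2=[]
t=10-11: P2@Q0 runs 1, rem=9, I/O yield, promote→Q0. Q0=[P2] Q1=[P1,P3,P4] Q2=[]
t=11-12: P2@Q0 runs 1, rem=8, I/O yield, promote→Q0. Q0=[P2] Q1=[P1,P3,P4] Q2=[]
t=12-13: P2@Q0 runs 1, rem=7, I/O yield, promote→Q0. Q0=[P2] Q1=[P1,P3,P4] Q2=[]
t=13-14: P2@Q0 runs 1, rem=6, I/O yield, promote→Q0. Q0=[P2] Q1=[P1,P3,P4] Q2=[]
t=14-15: P2@Q0 runs 1, rem=5, I/O yield, promote→Q0. Q0=[P2] Q1=[P1,P3,P4] Q2=[]
t=15-16: P2@Q0 runs 1, rem=4, I/O yield, promote→Q0. Q0=[P2] Q1=[P1,P3,P4] Q2=[]
t=16-17: P2@Q0 runs 1, rem=3, I/O yield, promote→Q0. Q0=[P2] Q1=[P1,P3,P4] Q2=[]
t=17-18: P2@Q0 runs 1, rem=2, I/O yield, promote→Q0. Q0=[P2] Q1=[P1,P3,P4] Q2=[]
t=18-19: P2@Q0 runs 1, rem=1, I/O yield, promote→Q0. Q0=[P2] Q1=[P1,P3,P4] Q2=[]
t=19-20: P2@Q0 runs 1, rem=0, completes. Q0=[] Q1=[P1,P3,P4] Q2=[]
t=20-26: P1@Q1 runs 6, rem=3, quantum used, demote→Q2. Q0=[] Q1=[P3,P4] Q2=[P1]
t=26-32: P3@Q1 runs 6, rem=5, quantum used, demote→Q2. Q0=[] Q1=[P4] Q2=[P1,P3]
t=32-35: P4@Q1 runs 3, rem=0, completes. Q0=[] Q1=[] Q2=[P1,P3]
t=35-38: P1@Q2 runs 3, rem=0, completes. Q0=[] Q1=[] Q2=[P3]
t=38-43: P3@Q2 runs 5, rem=0, completes. Q0=[] Q1=[] Q2=[]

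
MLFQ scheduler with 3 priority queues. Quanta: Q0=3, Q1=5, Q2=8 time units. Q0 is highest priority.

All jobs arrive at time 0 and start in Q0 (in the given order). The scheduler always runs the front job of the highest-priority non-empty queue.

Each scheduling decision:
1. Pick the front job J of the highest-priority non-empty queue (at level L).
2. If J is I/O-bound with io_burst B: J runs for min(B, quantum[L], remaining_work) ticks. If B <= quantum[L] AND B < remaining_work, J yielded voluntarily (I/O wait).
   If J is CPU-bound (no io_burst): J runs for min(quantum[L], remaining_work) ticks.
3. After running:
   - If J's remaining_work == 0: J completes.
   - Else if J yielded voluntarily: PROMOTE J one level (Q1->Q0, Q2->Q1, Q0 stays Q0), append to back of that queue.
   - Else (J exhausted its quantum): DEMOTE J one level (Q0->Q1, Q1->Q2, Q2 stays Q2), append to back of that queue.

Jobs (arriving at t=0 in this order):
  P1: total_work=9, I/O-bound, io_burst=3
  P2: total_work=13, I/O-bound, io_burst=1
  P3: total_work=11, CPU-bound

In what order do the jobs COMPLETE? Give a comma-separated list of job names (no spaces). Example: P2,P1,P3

t=0-3: P1@Q0 runs 3, rem=6, I/O yield, promote→Q0. Q0=[P2,P3,P1] Q1=[] Q2=[]
t=3-4: P2@Q0 runs 1, rem=12, I/O yield, promote→Q0. Q0=[P3,P1,P2] Q1=[] Q2=[]
t=4-7: P3@Q0 runs 3, rem=8, quantum used, demote→Q1. Q0=[P1,P2] Q1=[P3] Q2=[]
t=7-10: P1@Q0 runs 3, rem=3, I/O yield, promote→Q0. Q0=[P2,P1] Q1=[P3] Q2=[]
t=10-11: P2@Q0 runs 1, rem=11, I/O yield, promote→Q0. Q0=[P1,P2] Q1=[P3] Q2=[]
t=11-14: P1@Q0 runs 3, rem=0, completes. Q0=[P2] Q1=[P3] Q2=[]
t=14-15: P2@Q0 runs 1, rem=10, I/O yield, promote→Q0. Q0=[P2] Q1=[P3] Q2=[]
t=15-16: P2@Q0 runs 1, rem=9, I/O yield, promote→Q0. Q0=[P2] Q1=[P3] Q2=[]
t=16-17: P2@Q0 runs 1, rem=8, I/O yield, promote→Q0. Q0=[P2] Q1=[P3] Q2=[]
t=17-18: P2@Q0 runs 1, rem=7, I/O yield, promote→Q0. Q0=[P2] Q1=[P3] Q2=[]
t=18-19: P2@Q0 runs 1, rem=6, I/O yield, promote→Q0. Q0=[P2] Q1=[P3] Q2=[]
t=19-20: P2@Q0 runs 1, rem=5, I/O yield, promote→Q0. Q0=[P2] Q1=[P3] Q2=[]
t=20-21: P2@Q0 runs 1, rem=4, I/O yield, promote→Q0. Q0=[P2] Q1=[P3] Q2=[]
t=21-22: P2@Q0 runs 1, rem=3, I/O yield, promote→Q0. Q0=[P2] Q1=[P3] Q2=[]
t=22-23: P2@Q0 runs 1, rem=2, I/O yield, promote→Q0. Q0=[P2] Q1=[P3] Q2=[]
t=23-24: P2@Q0 runs 1, rem=1, I/O yield, promote→Q0. Q0=[P2] Q1=[P3] Q2=[]
t=24-25: P2@Q0 runs 1, rem=0, completes. Q0=[] Q1=[P3] Q2=[]
t=25-30: P3@Q1 runs 5, rem=3, quantum used, demote→Q2. Q0=[] Q1=[] Q2=[P3]
t=30-33: P3@Q2 runs 3, rem=0, completes. Q0=[] Q1=[] Q2=[]

Answer: P1,P2,P3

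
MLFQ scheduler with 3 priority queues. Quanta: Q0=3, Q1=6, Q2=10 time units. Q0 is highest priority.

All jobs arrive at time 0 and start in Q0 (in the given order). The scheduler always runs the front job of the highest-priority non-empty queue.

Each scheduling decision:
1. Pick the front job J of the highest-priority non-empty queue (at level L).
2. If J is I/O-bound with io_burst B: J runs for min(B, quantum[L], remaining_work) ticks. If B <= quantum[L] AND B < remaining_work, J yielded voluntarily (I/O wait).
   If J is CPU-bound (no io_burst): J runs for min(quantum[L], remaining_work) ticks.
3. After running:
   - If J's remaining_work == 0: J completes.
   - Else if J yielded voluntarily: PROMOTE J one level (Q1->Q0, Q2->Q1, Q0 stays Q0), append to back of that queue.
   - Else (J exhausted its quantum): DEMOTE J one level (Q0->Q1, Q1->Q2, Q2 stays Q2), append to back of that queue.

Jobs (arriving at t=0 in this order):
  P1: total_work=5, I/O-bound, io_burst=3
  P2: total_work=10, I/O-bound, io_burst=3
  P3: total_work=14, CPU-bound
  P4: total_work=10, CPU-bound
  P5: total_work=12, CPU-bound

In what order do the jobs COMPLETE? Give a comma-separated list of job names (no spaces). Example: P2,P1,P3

Answer: P1,P2,P3,P4,P5

Derivation:
t=0-3: P1@Q0 runs 3, rem=2, I/O yield, promote→Q0. Q0=[P2,P3,P4,P5,P1] Q1=[] Q2=[]
t=3-6: P2@Q0 runs 3, rem=7, I/O yield, promote→Q0. Q0=[P3,P4,P5,P1,P2] Q1=[] Q2=[]
t=6-9: P3@Q0 runs 3, rem=11, quantum used, demote→Q1. Q0=[P4,P5,P1,P2] Q1=[P3] Q2=[]
t=9-12: P4@Q0 runs 3, rem=7, quantum used, demote→Q1. Q0=[P5,P1,P2] Q1=[P3,P4] Q2=[]
t=12-15: P5@Q0 runs 3, rem=9, quantum used, demote→Q1. Q0=[P1,P2] Q1=[P3,P4,P5] Q2=[]
t=15-17: P1@Q0 runs 2, rem=0, completes. Q0=[P2] Q1=[P3,P4,P5] Q2=[]
t=17-20: P2@Q0 runs 3, rem=4, I/O yield, promote→Q0. Q0=[P2] Q1=[P3,P4,P5] Q2=[]
t=20-23: P2@Q0 runs 3, rem=1, I/O yield, promote→Q0. Q0=[P2] Q1=[P3,P4,P5] Q2=[]
t=23-24: P2@Q0 runs 1, rem=0, completes. Q0=[] Q1=[P3,P4,P5] Q2=[]
t=24-30: P3@Q1 runs 6, rem=5, quantum used, demote→Q2. Q0=[] Q1=[P4,P5] Q2=[P3]
t=30-36: P4@Q1 runs 6, rem=1, quantum used, demote→Q2. Q0=[] Q1=[P5] Q2=[P3,P4]
t=36-42: P5@Q1 runs 6, rem=3, quantum used, demote→Q2. Q0=[] Q1=[] Q2=[P3,P4,P5]
t=42-47: P3@Q2 runs 5, rem=0, completes. Q0=[] Q1=[] Q2=[P4,P5]
t=47-48: P4@Q2 runs 1, rem=0, completes. Q0=[] Q1=[] Q2=[P5]
t=48-51: P5@Q2 runs 3, rem=0, completes. Q0=[] Q1=[] Q2=[]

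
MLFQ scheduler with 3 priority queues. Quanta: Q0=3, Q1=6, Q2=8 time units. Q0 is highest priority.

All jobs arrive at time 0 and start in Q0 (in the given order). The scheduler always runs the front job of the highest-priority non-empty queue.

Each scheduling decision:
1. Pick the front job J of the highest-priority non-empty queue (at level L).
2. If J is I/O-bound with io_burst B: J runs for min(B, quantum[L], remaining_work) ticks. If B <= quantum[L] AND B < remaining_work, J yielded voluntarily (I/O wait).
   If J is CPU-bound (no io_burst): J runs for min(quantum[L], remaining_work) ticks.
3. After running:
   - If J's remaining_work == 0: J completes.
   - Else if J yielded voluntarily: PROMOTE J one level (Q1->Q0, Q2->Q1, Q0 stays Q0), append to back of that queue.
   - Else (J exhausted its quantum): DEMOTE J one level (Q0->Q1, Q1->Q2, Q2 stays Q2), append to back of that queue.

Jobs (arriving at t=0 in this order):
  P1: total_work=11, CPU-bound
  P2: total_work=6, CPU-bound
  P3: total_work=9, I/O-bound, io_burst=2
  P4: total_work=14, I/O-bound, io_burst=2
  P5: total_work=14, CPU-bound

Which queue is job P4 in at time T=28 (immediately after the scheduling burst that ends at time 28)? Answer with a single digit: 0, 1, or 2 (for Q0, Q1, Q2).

t=0-3: P1@Q0 runs 3, rem=8, quantum used, demote→Q1. Q0=[P2,P3,P4,P5] Q1=[P1] Q2=[]
t=3-6: P2@Q0 runs 3, rem=3, quantum used, demote→Q1. Q0=[P3,P4,P5] Q1=[P1,P2] Q2=[]
t=6-8: P3@Q0 runs 2, rem=7, I/O yield, promote→Q0. Q0=[P4,P5,P3] Q1=[P1,P2] Q2=[]
t=8-10: P4@Q0 runs 2, rem=12, I/O yield, promote→Q0. Q0=[P5,P3,P4] Q1=[P1,P2] Q2=[]
t=10-13: P5@Q0 runs 3, rem=11, quantum used, demote→Q1. Q0=[P3,P4] Q1=[P1,P2,P5] Q2=[]
t=13-15: P3@Q0 runs 2, rem=5, I/O yield, promote→Q0. Q0=[P4,P3] Q1=[P1,P2,P5] Q2=[]
t=15-17: P4@Q0 runs 2, rem=10, I/O yield, promote→Q0. Q0=[P3,P4] Q1=[P1,P2,P5] Q2=[]
t=17-19: P3@Q0 runs 2, rem=3, I/O yield, promote→Q0. Q0=[P4,P3] Q1=[P1,P2,P5] Q2=[]
t=19-21: P4@Q0 runs 2, rem=8, I/O yield, promote→Q0. Q0=[P3,P4] Q1=[P1,P2,P5] Q2=[]
t=21-23: P3@Q0 runs 2, rem=1, I/O yield, promote→Q0. Q0=[P4,P3] Q1=[P1,P2,P5] Q2=[]
t=23-25: P4@Q0 runs 2, rem=6, I/O yield, promote→Q0. Q0=[P3,P4] Q1=[P1,P2,P5] Q2=[]
t=25-26: P3@Q0 runs 1, rem=0, completes. Q0=[P4] Q1=[P1,P2,P5] Q2=[]
t=26-28: P4@Q0 runs 2, rem=4, I/O yield, promote→Q0. Q0=[P4] Q1=[P1,P2,P5] Q2=[]
t=28-30: P4@Q0 runs 2, rem=2, I/O yield, promote→Q0. Q0=[P4] Q1=[P1,P2,P5] Q2=[]
t=30-32: P4@Q0 runs 2, rem=0, completes. Q0=[] Q1=[P1,P2,P5] Q2=[]
t=32-38: P1@Q1 runs 6, rem=2, quantum used, demote→Q2. Q0=[] Q1=[P2,P5] Q2=[P1]
t=38-41: P2@Q1 runs 3, rem=0, completes. Q0=[] Q1=[P5] Q2=[P1]
t=41-47: P5@Q1 runs 6, rem=5, quantum used, demote→Q2. Q0=[] Q1=[] Q2=[P1,P5]
t=47-49: P1@Q2 runs 2, rem=0, completes. Q0=[] Q1=[] Q2=[P5]
t=49-54: P5@Q2 runs 5, rem=0, completes. Q0=[] Q1=[] Q2=[]

Answer: 0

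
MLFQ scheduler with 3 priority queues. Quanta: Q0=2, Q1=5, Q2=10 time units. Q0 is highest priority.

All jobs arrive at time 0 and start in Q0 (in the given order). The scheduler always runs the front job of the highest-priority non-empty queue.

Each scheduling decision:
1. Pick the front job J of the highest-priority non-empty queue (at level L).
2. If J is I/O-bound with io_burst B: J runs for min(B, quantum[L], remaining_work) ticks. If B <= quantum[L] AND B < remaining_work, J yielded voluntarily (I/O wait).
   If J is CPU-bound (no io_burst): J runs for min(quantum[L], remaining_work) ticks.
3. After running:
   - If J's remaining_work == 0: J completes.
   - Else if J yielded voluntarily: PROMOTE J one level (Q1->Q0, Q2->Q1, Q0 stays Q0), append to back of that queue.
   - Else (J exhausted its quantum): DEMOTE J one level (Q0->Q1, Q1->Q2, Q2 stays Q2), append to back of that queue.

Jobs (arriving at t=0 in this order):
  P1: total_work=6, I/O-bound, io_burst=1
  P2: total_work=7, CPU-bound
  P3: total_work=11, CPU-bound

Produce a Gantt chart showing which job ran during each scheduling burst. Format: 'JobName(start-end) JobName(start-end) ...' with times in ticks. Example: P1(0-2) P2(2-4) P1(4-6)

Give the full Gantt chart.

Answer: P1(0-1) P2(1-3) P3(3-5) P1(5-6) P1(6-7) P1(7-8) P1(8-9) P1(9-10) P2(10-15) P3(15-20) P3(20-24)

Derivation:
t=0-1: P1@Q0 runs 1, rem=5, I/O yield, promote→Q0. Q0=[P2,P3,P1] Q1=[] Q2=[]
t=1-3: P2@Q0 runs 2, rem=5, quantum used, demote→Q1. Q0=[P3,P1] Q1=[P2] Q2=[]
t=3-5: P3@Q0 runs 2, rem=9, quantum used, demote→Q1. Q0=[P1] Q1=[P2,P3] Q2=[]
t=5-6: P1@Q0 runs 1, rem=4, I/O yield, promote→Q0. Q0=[P1] Q1=[P2,P3] Q2=[]
t=6-7: P1@Q0 runs 1, rem=3, I/O yield, promote→Q0. Q0=[P1] Q1=[P2,P3] Q2=[]
t=7-8: P1@Q0 runs 1, rem=2, I/O yield, promote→Q0. Q0=[P1] Q1=[P2,P3] Q2=[]
t=8-9: P1@Q0 runs 1, rem=1, I/O yield, promote→Q0. Q0=[P1] Q1=[P2,P3] Q2=[]
t=9-10: P1@Q0 runs 1, rem=0, completes. Q0=[] Q1=[P2,P3] Q2=[]
t=10-15: P2@Q1 runs 5, rem=0, completes. Q0=[] Q1=[P3] Q2=[]
t=15-20: P3@Q1 runs 5, rem=4, quantum used, demote→Q2. Q0=[] Q1=[] Q2=[P3]
t=20-24: P3@Q2 runs 4, rem=0, completes. Q0=[] Q1=[] Q2=[]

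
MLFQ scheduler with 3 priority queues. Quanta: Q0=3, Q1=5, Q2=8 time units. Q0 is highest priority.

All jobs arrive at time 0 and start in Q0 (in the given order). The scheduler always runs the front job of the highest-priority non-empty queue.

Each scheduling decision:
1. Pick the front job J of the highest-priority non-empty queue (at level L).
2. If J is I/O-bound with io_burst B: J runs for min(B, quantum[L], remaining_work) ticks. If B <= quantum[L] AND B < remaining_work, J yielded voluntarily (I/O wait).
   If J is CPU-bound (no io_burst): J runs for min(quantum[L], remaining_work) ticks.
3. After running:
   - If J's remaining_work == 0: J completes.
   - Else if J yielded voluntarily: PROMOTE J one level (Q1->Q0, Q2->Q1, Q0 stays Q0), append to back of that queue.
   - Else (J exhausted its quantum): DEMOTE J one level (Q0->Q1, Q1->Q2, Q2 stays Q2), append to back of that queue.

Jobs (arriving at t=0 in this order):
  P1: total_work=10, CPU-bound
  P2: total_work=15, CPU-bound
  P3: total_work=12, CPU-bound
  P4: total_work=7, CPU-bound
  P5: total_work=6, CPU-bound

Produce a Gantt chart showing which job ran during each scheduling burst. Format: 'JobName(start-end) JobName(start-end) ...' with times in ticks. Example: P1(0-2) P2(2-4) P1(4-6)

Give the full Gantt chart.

Answer: P1(0-3) P2(3-6) P3(6-9) P4(9-12) P5(12-15) P1(15-20) P2(20-25) P3(25-30) P4(30-34) P5(34-37) P1(37-39) P2(39-46) P3(46-50)

Derivation:
t=0-3: P1@Q0 runs 3, rem=7, quantum used, demote→Q1. Q0=[P2,P3,P4,P5] Q1=[P1] Q2=[]
t=3-6: P2@Q0 runs 3, rem=12, quantum used, demote→Q1. Q0=[P3,P4,P5] Q1=[P1,P2] Q2=[]
t=6-9: P3@Q0 runs 3, rem=9, quantum used, demote→Q1. Q0=[P4,P5] Q1=[P1,P2,P3] Q2=[]
t=9-12: P4@Q0 runs 3, rem=4, quantum used, demote→Q1. Q0=[P5] Q1=[P1,P2,P3,P4] Q2=[]
t=12-15: P5@Q0 runs 3, rem=3, quantum used, demote→Q1. Q0=[] Q1=[P1,P2,P3,P4,P5] Q2=[]
t=15-20: P1@Q1 runs 5, rem=2, quantum used, demote→Q2. Q0=[] Q1=[P2,P3,P4,P5] Q2=[P1]
t=20-25: P2@Q1 runs 5, rem=7, quantum used, demote→Q2. Q0=[] Q1=[P3,P4,P5] Q2=[P1,P2]
t=25-30: P3@Q1 runs 5, rem=4, quantum used, demote→Q2. Q0=[] Q1=[P4,P5] Q2=[P1,P2,P3]
t=30-34: P4@Q1 runs 4, rem=0, completes. Q0=[] Q1=[P5] Q2=[P1,P2,P3]
t=34-37: P5@Q1 runs 3, rem=0, completes. Q0=[] Q1=[] Q2=[P1,P2,P3]
t=37-39: P1@Q2 runs 2, rem=0, completes. Q0=[] Q1=[] Q2=[P2,P3]
t=39-46: P2@Q2 runs 7, rem=0, completes. Q0=[] Q1=[] Q2=[P3]
t=46-50: P3@Q2 runs 4, rem=0, completes. Q0=[] Q1=[] Q2=[]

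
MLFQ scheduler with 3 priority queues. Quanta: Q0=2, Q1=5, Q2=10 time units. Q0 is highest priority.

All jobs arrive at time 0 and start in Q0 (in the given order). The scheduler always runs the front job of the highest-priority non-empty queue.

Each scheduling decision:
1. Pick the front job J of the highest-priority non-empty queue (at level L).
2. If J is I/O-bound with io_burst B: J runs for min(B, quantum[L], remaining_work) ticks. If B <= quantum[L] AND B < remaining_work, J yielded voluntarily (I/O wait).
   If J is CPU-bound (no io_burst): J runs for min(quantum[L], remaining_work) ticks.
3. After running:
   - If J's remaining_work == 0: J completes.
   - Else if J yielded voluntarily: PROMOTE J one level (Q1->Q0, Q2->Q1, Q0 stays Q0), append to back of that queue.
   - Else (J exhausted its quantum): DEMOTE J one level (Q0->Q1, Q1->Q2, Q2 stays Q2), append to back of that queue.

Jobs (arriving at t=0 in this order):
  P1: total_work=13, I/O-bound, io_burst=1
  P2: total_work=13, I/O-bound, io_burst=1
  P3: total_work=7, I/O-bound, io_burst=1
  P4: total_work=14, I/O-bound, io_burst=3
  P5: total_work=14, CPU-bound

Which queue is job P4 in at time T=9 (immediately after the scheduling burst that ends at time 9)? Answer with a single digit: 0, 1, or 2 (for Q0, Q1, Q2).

t=0-1: P1@Q0 runs 1, rem=12, I/O yield, promote→Q0. Q0=[P2,P3,P4,P5,P1] Q1=[] Q2=[]
t=1-2: P2@Q0 runs 1, rem=12, I/O yield, promote→Q0. Q0=[P3,P4,P5,P1,P2] Q1=[] Q2=[]
t=2-3: P3@Q0 runs 1, rem=6, I/O yield, promote→Q0. Q0=[P4,P5,P1,P2,P3] Q1=[] Q2=[]
t=3-5: P4@Q0 runs 2, rem=12, quantum used, demote→Q1. Q0=[P5,P1,P2,P3] Q1=[P4] Q2=[]
t=5-7: P5@Q0 runs 2, rem=12, quantum used, demote→Q1. Q0=[P1,P2,P3] Q1=[P4,P5] Q2=[]
t=7-8: P1@Q0 runs 1, rem=11, I/O yield, promote→Q0. Q0=[P2,P3,P1] Q1=[P4,P5] Q2=[]
t=8-9: P2@Q0 runs 1, rem=11, I/O yield, promote→Q0. Q0=[P3,P1,P2] Q1=[P4,P5] Q2=[]
t=9-10: P3@Q0 runs 1, rem=5, I/O yield, promote→Q0. Q0=[P1,P2,P3] Q1=[P4,P5] Q2=[]
t=10-11: P1@Q0 runs 1, rem=10, I/O yield, promote→Q0. Q0=[P2,P3,P1] Q1=[P4,P5] Q2=[]
t=11-12: P2@Q0 runs 1, rem=10, I/O yield, promote→Q0. Q0=[P3,P1,P2] Q1=[P4,P5] Q2=[]
t=12-13: P3@Q0 runs 1, rem=4, I/O yield, promote→Q0. Q0=[P1,P2,P3] Q1=[P4,P5] Q2=[]
t=13-14: P1@Q0 runs 1, rem=9, I/O yield, promote→Q0. Q0=[P2,P3,P1] Q1=[P4,P5] Q2=[]
t=14-15: P2@Q0 runs 1, rem=9, I/O yield, promote→Q0. Q0=[P3,P1,P2] Q1=[P4,P5] Q2=[]
t=15-16: P3@Q0 runs 1, rem=3, I/O yield, promote→Q0. Q0=[P1,P2,P3] Q1=[P4,P5] Q2=[]
t=16-17: P1@Q0 runs 1, rem=8, I/O yield, promote→Q0. Q0=[P2,P3,P1] Q1=[P4,P5] Q2=[]
t=17-18: P2@Q0 runs 1, rem=8, I/O yield, promote→Q0. Q0=[P3,P1,P2] Q1=[P4,P5] Q2=[]
t=18-19: P3@Q0 runs 1, rem=2, I/O yield, promote→Q0. Q0=[P1,P2,P3] Q1=[P4,P5] Q2=[]
t=19-20: P1@Q0 runs 1, rem=7, I/O yield, promote→Q0. Q0=[P2,P3,P1] Q1=[P4,P5] Q2=[]
t=20-21: P2@Q0 runs 1, rem=7, I/O yield, promote→Q0. Q0=[P3,P1,P2] Q1=[P4,P5] Q2=[]
t=21-22: P3@Q0 runs 1, rem=1, I/O yield, promote→Q0. Q0=[P1,P2,P3] Q1=[P4,P5] Q2=[]
t=22-23: P1@Q0 runs 1, rem=6, I/O yield, promote→Q0. Q0=[P2,P3,P1] Q1=[P4,P5] Q2=[]
t=23-24: P2@Q0 runs 1, rem=6, I/O yield, promote→Q0. Q0=[P3,P1,P2] Q1=[P4,P5] Q2=[]
t=24-25: P3@Q0 runs 1, rem=0, completes. Q0=[P1,P2] Q1=[P4,P5] Q2=[]
t=25-26: P1@Q0 runs 1, rem=5, I/O yield, promote→Q0. Q0=[P2,P1] Q1=[P4,P5] Q2=[]
t=26-27: P2@Q0 runs 1, rem=5, I/O yield, promote→Q0. Q0=[P1,P2] Q1=[P4,P5] Q2=[]
t=27-28: P1@Q0 runs 1, rem=4, I/O yield, promote→Q0. Q0=[P2,P1] Q1=[P4,P5] Q2=[]
t=28-29: P2@Q0 runs 1, rem=4, I/O yield, promote→Q0. Q0=[P1,P2] Q1=[P4,P5] Q2=[]
t=29-30: P1@Q0 runs 1, rem=3, I/O yield, promote→Q0. Q0=[P2,P1] Q1=[P4,P5] Q2=[]
t=30-31: P2@Q0 runs 1, rem=3, I/O yield, promote→Q0. Q0=[P1,P2] Q1=[P4,P5] Q2=[]
t=31-32: P1@Q0 runs 1, rem=2, I/O yield, promote→Q0. Q0=[P2,P1] Q1=[P4,P5] Q2=[]
t=32-33: P2@Q0 runs 1, rem=2, I/O yield, promote→Q0. Q0=[P1,P2] Q1=[P4,P5] Q2=[]
t=33-34: P1@Q0 runs 1, rem=1, I/O yield, promote→Q0. Q0=[P2,P1] Q1=[P4,P5] Q2=[]
t=34-35: P2@Q0 runs 1, rem=1, I/O yield, promote→Q0. Q0=[P1,P2] Q1=[P4,P5] Q2=[]
t=35-36: P1@Q0 runs 1, rem=0, completes. Q0=[P2] Q1=[P4,P5] Q2=[]
t=36-37: P2@Q0 runs 1, rem=0, completes. Q0=[] Q1=[P4,P5] Q2=[]
t=37-40: P4@Q1 runs 3, rem=9, I/O yield, promote→Q0. Q0=[P4] Q1=[P5] Q2=[]
t=40-42: P4@Q0 runs 2, rem=7, quantum used, demote→Q1. Q0=[] Q1=[P5,P4] Q2=[]
t=42-47: P5@Q1 runs 5, rem=7, quantum used, demote→Q2. Q0=[] Q1=[P4] Q2=[P5]
t=47-50: P4@Q1 runs 3, rem=4, I/O yield, promote→Q0. Q0=[P4] Q1=[] Q2=[P5]
t=50-52: P4@Q0 runs 2, rem=2, quantum used, demote→Q1. Q0=[] Q1=[P4] Q2=[P5]
t=52-54: P4@Q1 runs 2, rem=0, completes. Q0=[] Q1=[] Q2=[P5]
t=54-61: P5@Q2 runs 7, rem=0, completes. Q0=[] Q1=[] Q2=[]

Answer: 1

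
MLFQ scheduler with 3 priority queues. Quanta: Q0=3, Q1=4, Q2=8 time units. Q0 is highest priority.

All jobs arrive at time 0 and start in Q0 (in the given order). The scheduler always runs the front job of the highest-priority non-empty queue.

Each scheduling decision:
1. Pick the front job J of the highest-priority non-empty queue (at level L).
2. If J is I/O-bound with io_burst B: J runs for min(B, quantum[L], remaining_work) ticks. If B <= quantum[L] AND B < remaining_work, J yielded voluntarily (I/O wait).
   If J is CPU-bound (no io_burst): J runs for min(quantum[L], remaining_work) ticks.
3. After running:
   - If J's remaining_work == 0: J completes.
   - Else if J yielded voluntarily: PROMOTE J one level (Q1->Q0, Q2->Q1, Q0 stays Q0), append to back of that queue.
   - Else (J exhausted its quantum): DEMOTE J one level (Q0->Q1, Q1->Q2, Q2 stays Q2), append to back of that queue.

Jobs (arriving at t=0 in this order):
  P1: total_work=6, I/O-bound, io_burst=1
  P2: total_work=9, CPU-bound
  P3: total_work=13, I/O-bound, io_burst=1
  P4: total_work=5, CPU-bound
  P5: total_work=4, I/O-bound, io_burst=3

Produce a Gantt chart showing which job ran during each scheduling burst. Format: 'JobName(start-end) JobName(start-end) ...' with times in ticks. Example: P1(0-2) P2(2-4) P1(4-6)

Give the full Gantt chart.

t=0-1: P1@Q0 runs 1, rem=5, I/O yield, promote→Q0. Q0=[P2,P3,P4,P5,P1] Q1=[] Q2=[]
t=1-4: P2@Q0 runs 3, rem=6, quantum used, demote→Q1. Q0=[P3,P4,P5,P1] Q1=[P2] Q2=[]
t=4-5: P3@Q0 runs 1, rem=12, I/O yield, promote→Q0. Q0=[P4,P5,P1,P3] Q1=[P2] Q2=[]
t=5-8: P4@Q0 runs 3, rem=2, quantum used, demote→Q1. Q0=[P5,P1,P3] Q1=[P2,P4] Q2=[]
t=8-11: P5@Q0 runs 3, rem=1, I/O yield, promote→Q0. Q0=[P1,P3,P5] Q1=[P2,P4] Q2=[]
t=11-12: P1@Q0 runs 1, rem=4, I/O yield, promote→Q0. Q0=[P3,P5,P1] Q1=[P2,P4] Q2=[]
t=12-13: P3@Q0 runs 1, rem=11, I/O yield, promote→Q0. Q0=[P5,P1,P3] Q1=[P2,P4] Q2=[]
t=13-14: P5@Q0 runs 1, rem=0, completes. Q0=[P1,P3] Q1=[P2,P4] Q2=[]
t=14-15: P1@Q0 runs 1, rem=3, I/O yield, promote→Q0. Q0=[P3,P1] Q1=[P2,P4] Q2=[]
t=15-16: P3@Q0 runs 1, rem=10, I/O yield, promote→Q0. Q0=[P1,P3] Q1=[P2,P4] Q2=[]
t=16-17: P1@Q0 runs 1, rem=2, I/O yield, promote→Q0. Q0=[P3,P1] Q1=[P2,P4] Q2=[]
t=17-18: P3@Q0 runs 1, rem=9, I/O yield, promote→Q0. Q0=[P1,P3] Q1=[P2,P4] Q2=[]
t=18-19: P1@Q0 runs 1, rem=1, I/O yield, promote→Q0. Q0=[P3,P1] Q1=[P2,P4] Q2=[]
t=19-20: P3@Q0 runs 1, rem=8, I/O yield, promote→Q0. Q0=[P1,P3] Q1=[P2,P4] Q2=[]
t=20-21: P1@Q0 runs 1, rem=0, completes. Q0=[P3] Q1=[P2,P4] Q2=[]
t=21-22: P3@Q0 runs 1, rem=7, I/O yield, promote→Q0. Q0=[P3] Q1=[P2,P4] Q2=[]
t=22-23: P3@Q0 runs 1, rem=6, I/O yield, promote→Q0. Q0=[P3] Q1=[P2,P4] Q2=[]
t=23-24: P3@Q0 runs 1, rem=5, I/O yield, promote→Q0. Q0=[P3] Q1=[P2,P4] Q2=[]
t=24-25: P3@Q0 runs 1, rem=4, I/O yield, promote→Q0. Q0=[P3] Q1=[P2,P4] Q2=[]
t=25-26: P3@Q0 runs 1, rem=3, I/O yield, promote→Q0. Q0=[P3] Q1=[P2,P4] Q2=[]
t=26-27: P3@Q0 runs 1, rem=2, I/O yield, promote→Q0. Q0=[P3] Q1=[P2,P4] Q2=[]
t=27-28: P3@Q0 runs 1, rem=1, I/O yield, promote→Q0. Q0=[P3] Q1=[P2,P4] Q2=[]
t=28-29: P3@Q0 runs 1, rem=0, completes. Q0=[] Q1=[P2,P4] Q2=[]
t=29-33: P2@Q1 runs 4, rem=2, quantum used, demote→Q2. Q0=[] Q1=[P4] Q2=[P2]
t=33-35: P4@Q1 runs 2, rem=0, completes. Q0=[] Q1=[] Q2=[P2]
t=35-37: P2@Q2 runs 2, rem=0, completes. Q0=[] Q1=[] Q2=[]

Answer: P1(0-1) P2(1-4) P3(4-5) P4(5-8) P5(8-11) P1(11-12) P3(12-13) P5(13-14) P1(14-15) P3(15-16) P1(16-17) P3(17-18) P1(18-19) P3(19-20) P1(20-21) P3(21-22) P3(22-23) P3(23-24) P3(24-25) P3(25-26) P3(26-27) P3(27-28) P3(28-29) P2(29-33) P4(33-35) P2(35-37)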